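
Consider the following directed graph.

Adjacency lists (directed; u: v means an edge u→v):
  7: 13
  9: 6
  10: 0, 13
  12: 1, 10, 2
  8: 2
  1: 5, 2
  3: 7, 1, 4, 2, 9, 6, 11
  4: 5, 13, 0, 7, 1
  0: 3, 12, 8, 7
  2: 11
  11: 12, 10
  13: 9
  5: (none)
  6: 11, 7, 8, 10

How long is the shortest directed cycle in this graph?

For each vertex v, BFS finds the shortest path from v back to v.
The shortest such closed walk is 3 → 4 → 0 → 3, length 3.

3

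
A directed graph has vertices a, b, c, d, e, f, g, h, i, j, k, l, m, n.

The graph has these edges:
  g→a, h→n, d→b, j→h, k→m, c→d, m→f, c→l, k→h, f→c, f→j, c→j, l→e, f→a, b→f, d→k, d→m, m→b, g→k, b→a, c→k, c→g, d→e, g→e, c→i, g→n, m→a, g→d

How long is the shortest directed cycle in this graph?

For each vertex v, BFS finds the shortest path from v back to v.
The shortest such closed walk is c → d → b → f → c, length 4.

4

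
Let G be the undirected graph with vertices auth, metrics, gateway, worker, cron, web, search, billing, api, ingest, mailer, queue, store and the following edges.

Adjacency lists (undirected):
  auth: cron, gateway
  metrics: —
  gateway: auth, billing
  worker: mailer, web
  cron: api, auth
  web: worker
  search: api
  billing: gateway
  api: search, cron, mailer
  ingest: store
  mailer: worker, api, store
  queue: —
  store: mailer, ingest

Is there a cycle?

DFS, tracking each vertex's parent; an edge to a visited non-parent vertex closes a cycle.
Start from gateway:
visit gateway (parent –)
  visit auth (parent gateway)
    visit cron (parent auth)
      visit api (parent cron)
        visit search (parent api)
          search–api: parent, skip
        api–cron: parent, skip
        visit mailer (parent api)
          visit worker (parent mailer)
            worker–mailer: parent, skip
            visit web (parent worker)
              web–worker: parent, skip
          mailer–api: parent, skip
          visit store (parent mailer)
            store–mailer: parent, skip
            visit ingest (parent store)
              ingest–store: parent, skip
      cron–auth: parent, skip
    auth–gateway: parent, skip
  visit billing (parent gateway)
    billing–gateway: parent, skip
visit metrics (parent –)
visit queue (parent –)
No non-parent visited neighbor found — the graph is a forest.

No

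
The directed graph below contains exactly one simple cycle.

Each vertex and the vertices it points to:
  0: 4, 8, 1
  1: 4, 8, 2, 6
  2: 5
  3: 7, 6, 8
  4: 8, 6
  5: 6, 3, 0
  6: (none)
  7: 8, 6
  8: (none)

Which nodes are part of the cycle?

0, 1, 2, 5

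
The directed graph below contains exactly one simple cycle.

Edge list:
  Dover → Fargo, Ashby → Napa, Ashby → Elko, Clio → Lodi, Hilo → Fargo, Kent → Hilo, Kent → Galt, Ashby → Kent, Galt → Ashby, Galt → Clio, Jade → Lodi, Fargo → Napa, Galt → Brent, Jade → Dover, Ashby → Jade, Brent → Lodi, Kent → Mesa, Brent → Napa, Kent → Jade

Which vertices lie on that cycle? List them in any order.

Galt, Kent, Ashby

DFS with gray/black marking from Kent:
Kent gray
  Hilo gray
    Fargo gray
      Napa gray
      Napa black
    Fargo black
  Hilo black
  Jade gray
    Lodi gray
    Lodi black
    Dover gray
      Dover→Fargo: Fargo black — skip
    Dover black
  Jade black
  Galt gray
    Brent gray
      Brent→Napa: Napa black — skip
      Brent→Lodi: Lodi black — skip
    Brent black
    Ashby gray
      Elko gray
      Elko black
      Ashby→Napa: Napa black — skip
      Ashby→Jade: Jade black — skip
      Ashby→Kent: Kent is gray → back edge
Back edge closes the cycle Kent → Galt → Ashby → Kent; its vertices are {Galt, Kent, Ashby}.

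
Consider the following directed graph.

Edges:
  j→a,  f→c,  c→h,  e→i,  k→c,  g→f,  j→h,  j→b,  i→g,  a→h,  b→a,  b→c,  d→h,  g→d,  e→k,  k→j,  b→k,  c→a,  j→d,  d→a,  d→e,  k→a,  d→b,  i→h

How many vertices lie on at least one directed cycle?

A vertex is on a directed cycle iff it belongs to a strongly connected component of size ≥ 2 (or has a self-loop).
The vertices on cycles are {b, d, e, g, i, j, k} — 7 in total.

7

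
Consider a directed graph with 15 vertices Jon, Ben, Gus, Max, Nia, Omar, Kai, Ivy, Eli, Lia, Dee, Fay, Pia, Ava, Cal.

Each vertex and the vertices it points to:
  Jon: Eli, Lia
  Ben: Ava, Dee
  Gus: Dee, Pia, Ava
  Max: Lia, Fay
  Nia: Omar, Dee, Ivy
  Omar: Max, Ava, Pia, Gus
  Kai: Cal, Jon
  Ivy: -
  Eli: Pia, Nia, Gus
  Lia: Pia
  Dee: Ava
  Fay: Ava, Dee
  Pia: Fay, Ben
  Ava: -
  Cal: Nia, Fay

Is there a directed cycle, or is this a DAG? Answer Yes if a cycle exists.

No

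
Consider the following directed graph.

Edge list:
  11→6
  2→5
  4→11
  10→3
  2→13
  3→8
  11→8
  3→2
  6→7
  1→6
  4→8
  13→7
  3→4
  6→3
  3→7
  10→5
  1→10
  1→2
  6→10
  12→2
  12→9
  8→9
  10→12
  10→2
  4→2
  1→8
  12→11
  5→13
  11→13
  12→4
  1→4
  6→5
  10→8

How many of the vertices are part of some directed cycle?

6

A vertex is on a directed cycle iff it belongs to a strongly connected component of size ≥ 2 (or has a self-loop).
The vertices on cycles are {3, 4, 6, 10, 11, 12} — 6 in total.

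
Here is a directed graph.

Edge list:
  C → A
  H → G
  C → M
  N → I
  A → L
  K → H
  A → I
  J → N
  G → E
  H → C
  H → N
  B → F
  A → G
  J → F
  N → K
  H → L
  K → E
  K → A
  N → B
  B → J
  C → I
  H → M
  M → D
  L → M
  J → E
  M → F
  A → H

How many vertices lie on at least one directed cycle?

7

A vertex is on a directed cycle iff it belongs to a strongly connected component of size ≥ 2 (or has a self-loop).
The vertices on cycles are {A, B, C, H, J, K, N} — 7 in total.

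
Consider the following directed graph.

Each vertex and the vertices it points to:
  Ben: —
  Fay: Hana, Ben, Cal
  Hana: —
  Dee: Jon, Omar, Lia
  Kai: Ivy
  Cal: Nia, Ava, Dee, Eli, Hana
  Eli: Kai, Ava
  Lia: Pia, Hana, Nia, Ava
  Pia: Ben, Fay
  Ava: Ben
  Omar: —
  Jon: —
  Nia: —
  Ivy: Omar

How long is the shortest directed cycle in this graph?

For each vertex v, BFS finds the shortest path from v back to v.
The shortest such closed walk is Cal → Dee → Lia → Pia → Fay → Cal, length 5.

5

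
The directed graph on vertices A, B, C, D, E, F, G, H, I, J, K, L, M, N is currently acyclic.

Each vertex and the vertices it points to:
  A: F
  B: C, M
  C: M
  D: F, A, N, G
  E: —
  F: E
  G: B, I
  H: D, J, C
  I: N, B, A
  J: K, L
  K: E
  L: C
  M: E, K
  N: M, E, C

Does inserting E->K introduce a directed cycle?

Adding E→K creates a cycle iff K can already reach E.
Path from K: K → E.
So K → … → E → K is a cycle.

Yes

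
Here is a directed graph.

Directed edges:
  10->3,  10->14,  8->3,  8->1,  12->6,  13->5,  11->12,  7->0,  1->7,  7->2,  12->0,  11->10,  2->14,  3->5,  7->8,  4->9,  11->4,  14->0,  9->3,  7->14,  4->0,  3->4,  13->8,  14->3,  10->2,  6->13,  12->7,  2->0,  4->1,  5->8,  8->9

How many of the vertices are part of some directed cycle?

A vertex is on a directed cycle iff it belongs to a strongly connected component of size ≥ 2 (or has a self-loop).
The vertices on cycles are {1, 2, 3, 4, 5, 7, 8, 9, 14} — 9 in total.

9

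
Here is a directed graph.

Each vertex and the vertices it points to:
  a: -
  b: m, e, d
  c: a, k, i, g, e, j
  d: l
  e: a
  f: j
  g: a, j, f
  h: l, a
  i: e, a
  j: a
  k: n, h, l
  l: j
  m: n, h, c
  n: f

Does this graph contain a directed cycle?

No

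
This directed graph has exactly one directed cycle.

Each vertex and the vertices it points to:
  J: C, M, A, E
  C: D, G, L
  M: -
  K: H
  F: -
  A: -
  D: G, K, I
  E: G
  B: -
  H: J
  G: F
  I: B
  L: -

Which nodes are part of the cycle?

DFS with gray/black marking from J:
J gray
  C gray
    D gray
      G gray
        F gray
        F black
      G black
      K gray
        H gray
          H→J: J is gray → back edge
Back edge closes the cycle J → C → D → K → H → J; its vertices are {C, D, H, J, K}.

C, D, H, J, K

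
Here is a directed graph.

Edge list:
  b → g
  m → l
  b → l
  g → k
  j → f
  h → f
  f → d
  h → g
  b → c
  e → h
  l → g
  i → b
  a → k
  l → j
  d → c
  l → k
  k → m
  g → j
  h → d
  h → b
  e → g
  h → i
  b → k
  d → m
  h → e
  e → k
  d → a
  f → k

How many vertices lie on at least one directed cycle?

10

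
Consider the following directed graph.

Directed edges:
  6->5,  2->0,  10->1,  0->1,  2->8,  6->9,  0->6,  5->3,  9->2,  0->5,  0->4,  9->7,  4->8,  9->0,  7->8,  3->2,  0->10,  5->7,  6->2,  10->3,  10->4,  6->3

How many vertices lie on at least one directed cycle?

7

A vertex is on a directed cycle iff it belongs to a strongly connected component of size ≥ 2 (or has a self-loop).
The vertices on cycles are {0, 2, 3, 5, 6, 9, 10} — 7 in total.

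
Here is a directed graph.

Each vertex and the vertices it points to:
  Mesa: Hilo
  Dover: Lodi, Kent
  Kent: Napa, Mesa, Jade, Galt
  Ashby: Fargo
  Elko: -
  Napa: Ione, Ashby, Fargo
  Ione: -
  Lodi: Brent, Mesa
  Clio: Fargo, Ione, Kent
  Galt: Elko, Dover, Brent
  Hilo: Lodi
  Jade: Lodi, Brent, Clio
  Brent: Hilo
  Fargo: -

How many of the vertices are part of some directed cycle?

9

A vertex is on a directed cycle iff it belongs to a strongly connected component of size ≥ 2 (or has a self-loop).
The vertices on cycles are {Clio, Galt, Hilo, Jade, Kent, Lodi, Mesa, Brent, Dover} — 9 in total.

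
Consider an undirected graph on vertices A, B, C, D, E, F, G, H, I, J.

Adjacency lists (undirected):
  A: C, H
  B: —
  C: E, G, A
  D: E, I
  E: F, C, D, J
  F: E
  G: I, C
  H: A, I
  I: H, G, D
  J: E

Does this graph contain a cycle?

DFS, tracking each vertex's parent; an edge to a visited non-parent vertex closes a cycle.
Start from A:
visit A (parent –)
  visit C (parent A)
    visit E (parent C)
      visit F (parent E)
        F–E: parent, skip
      E–C: parent, skip
      visit D (parent E)
        D–E: parent, skip
        visit I (parent D)
          visit H (parent I)
            H–A: A visited and ≠ parent → cycle
Cycle: A – C – E – D – I – H – A.

Yes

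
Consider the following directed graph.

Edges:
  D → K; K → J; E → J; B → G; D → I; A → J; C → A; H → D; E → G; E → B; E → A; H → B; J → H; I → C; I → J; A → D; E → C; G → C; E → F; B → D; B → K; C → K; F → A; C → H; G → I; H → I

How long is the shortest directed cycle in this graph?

3

For each vertex v, BFS finds the shortest path from v back to v.
The shortest such closed walk is C → H → I → C, length 3.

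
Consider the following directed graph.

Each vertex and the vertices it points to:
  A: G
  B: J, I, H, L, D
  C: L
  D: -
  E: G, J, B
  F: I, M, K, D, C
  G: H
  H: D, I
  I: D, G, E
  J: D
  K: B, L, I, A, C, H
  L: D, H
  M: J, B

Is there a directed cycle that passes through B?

B is on a cycle iff B can reach itself via ≥1 edge.
B → I → E → B — yes.

Yes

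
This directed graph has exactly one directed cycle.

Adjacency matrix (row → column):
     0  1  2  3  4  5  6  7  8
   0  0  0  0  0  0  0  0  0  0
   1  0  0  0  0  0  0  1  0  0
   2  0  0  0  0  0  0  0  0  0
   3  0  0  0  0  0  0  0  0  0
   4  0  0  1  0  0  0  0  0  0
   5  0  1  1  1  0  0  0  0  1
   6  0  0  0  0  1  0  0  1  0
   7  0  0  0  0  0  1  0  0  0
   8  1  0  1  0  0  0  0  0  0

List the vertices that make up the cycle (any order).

DFS with gray/black marking from 6:
6 gray
  7 gray
    5 gray
      3 gray
      3 black
      2 gray
      2 black
      1 gray
        1→6: 6 is gray → back edge
Back edge closes the cycle 6 → 7 → 5 → 1 → 6; its vertices are {1, 5, 6, 7}.

1, 5, 6, 7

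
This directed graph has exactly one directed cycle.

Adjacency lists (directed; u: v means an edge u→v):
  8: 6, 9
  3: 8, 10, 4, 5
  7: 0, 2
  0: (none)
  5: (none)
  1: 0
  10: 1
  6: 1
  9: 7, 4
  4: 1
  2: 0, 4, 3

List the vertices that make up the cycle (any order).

2, 3, 7, 8, 9

DFS with gray/black marking from 3:
3 gray
  8 gray
    6 gray
      1 gray
        0 gray
        0 black
      1 black
    6 black
    9 gray
      7 gray
        7→0: 0 black — skip
        2 gray
          2→0: 0 black — skip
          4 gray
            4→1: 1 black — skip
          4 black
          2→3: 3 is gray → back edge
Back edge closes the cycle 3 → 8 → 9 → 7 → 2 → 3; its vertices are {2, 3, 7, 8, 9}.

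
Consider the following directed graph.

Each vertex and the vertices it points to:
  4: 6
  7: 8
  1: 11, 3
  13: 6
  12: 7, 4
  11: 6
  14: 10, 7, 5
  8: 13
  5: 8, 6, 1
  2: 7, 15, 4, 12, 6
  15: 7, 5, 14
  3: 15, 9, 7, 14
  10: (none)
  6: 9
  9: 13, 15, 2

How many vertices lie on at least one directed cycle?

14

A vertex is on a directed cycle iff it belongs to a strongly connected component of size ≥ 2 (or has a self-loop).
The vertices on cycles are {1, 2, 3, 4, 5, 6, 7, 8, 9, 11, 12, 13, 14, 15} — 14 in total.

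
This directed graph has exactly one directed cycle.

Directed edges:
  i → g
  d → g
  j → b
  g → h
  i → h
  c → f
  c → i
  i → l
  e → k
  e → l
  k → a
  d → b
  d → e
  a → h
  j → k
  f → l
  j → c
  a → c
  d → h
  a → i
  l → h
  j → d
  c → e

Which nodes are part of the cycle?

a, c, e, k

DFS with gray/black marking from k:
k gray
  a gray
    i gray
      l gray
        h gray
        h black
      l black
      i→h: h black — skip
      g gray
        g→h: h black — skip
      g black
    i black
    c gray
      c→i: i black — skip
      f gray
        f→l: l black — skip
      f black
      e gray
        e→k: k is gray → back edge
Back edge closes the cycle k → a → c → e → k; its vertices are {a, c, e, k}.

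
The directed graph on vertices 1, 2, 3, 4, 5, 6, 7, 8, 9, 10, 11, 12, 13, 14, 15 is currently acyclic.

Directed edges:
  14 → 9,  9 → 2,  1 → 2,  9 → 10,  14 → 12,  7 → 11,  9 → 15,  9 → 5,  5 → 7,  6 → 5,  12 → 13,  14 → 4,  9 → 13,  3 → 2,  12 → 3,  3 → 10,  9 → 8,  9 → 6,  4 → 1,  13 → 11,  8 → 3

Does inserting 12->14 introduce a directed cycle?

Yes

Adding 12→14 creates a cycle iff 14 can already reach 12.
Path from 14: 14 → 12.
So 14 → … → 12 → 14 is a cycle.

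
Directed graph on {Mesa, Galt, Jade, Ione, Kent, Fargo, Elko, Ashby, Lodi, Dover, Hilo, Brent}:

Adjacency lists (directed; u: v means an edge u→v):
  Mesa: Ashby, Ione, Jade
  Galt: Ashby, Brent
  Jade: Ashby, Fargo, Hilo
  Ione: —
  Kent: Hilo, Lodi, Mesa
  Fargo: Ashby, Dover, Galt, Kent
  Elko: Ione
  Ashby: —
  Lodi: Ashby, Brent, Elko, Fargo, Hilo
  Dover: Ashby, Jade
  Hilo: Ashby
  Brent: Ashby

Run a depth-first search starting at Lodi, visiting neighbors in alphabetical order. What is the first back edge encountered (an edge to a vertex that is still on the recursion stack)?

Jade→Fargo

DFS from Lodi (visiting neighbors in alphabetical order); mark gray on enter, black on exit:
Lodi gray
  Ashby gray
  Ashby black
  Brent gray
    Brent→Ashby: Ashby black — skip
  Brent black
  Elko gray
    Ione gray
    Ione black
  Elko black
  Fargo gray
    Fargo→Ashby: Ashby black — skip
    Dover gray
      Dover→Ashby: Ashby black — skip
      Jade gray
        Jade→Ashby: Ashby black — skip
        Jade→Fargo: Fargo is gray → back edge
First back edge: Jade → Fargo.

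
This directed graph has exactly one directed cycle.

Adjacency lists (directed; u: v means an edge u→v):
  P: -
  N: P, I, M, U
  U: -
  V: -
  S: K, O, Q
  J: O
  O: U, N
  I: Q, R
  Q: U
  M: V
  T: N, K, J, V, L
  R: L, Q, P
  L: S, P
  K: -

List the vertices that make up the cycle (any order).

I, L, N, O, R, S

DFS with gray/black marking from N:
N gray
  P gray
  P black
  I gray
    Q gray
      U gray
      U black
    Q black
    R gray
      L gray
        S gray
          K gray
          K black
          O gray
            O→U: U black — skip
            O→N: N is gray → back edge
Back edge closes the cycle N → I → R → L → S → O → N; its vertices are {I, L, N, O, R, S}.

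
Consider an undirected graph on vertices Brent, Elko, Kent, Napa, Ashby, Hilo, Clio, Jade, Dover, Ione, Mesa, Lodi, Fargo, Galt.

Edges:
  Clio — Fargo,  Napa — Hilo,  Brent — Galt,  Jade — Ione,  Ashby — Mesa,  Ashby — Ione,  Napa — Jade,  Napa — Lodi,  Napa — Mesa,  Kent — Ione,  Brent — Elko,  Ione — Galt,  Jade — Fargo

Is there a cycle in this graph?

DFS, tracking each vertex's parent; an edge to a visited non-parent vertex closes a cycle.
Start from Jade:
visit Jade (parent –)
  visit Napa (parent Jade)
    visit Lodi (parent Napa)
      Lodi–Napa: parent, skip
    visit Hilo (parent Napa)
      Hilo–Napa: parent, skip
    visit Mesa (parent Napa)
      visit Ashby (parent Mesa)
        visit Ione (parent Ashby)
          Ione–Jade: Jade visited and ≠ parent → cycle
Cycle: Jade – Napa – Mesa – Ashby – Ione – Jade.

Yes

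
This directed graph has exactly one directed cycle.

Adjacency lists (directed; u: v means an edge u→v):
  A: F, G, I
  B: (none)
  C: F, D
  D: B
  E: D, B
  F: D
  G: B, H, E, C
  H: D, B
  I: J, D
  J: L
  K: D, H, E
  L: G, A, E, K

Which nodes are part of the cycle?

DFS with gray/black marking from J:
J gray
  L gray
    G gray
      B gray
      B black
      H gray
        D gray
          D→B: B black — skip
        D black
        H→B: B black — skip
      H black
      E gray
        E→D: D black — skip
        E→B: B black — skip
      E black
      C gray
        F gray
          F→D: D black — skip
        F black
        C→D: D black — skip
      C black
    G black
    A gray
      A→F: F black — skip
      A→G: G black — skip
      I gray
        I→J: J is gray → back edge
Back edge closes the cycle J → L → A → I → J; its vertices are {A, I, J, L}.

A, I, J, L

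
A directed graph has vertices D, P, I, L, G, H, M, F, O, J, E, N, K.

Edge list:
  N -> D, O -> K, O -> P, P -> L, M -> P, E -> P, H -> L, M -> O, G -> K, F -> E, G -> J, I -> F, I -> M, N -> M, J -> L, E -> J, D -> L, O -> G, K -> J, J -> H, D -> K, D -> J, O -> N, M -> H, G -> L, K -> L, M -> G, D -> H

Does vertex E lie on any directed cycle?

No

E lies on a cycle iff there is a path from E back to itself.
Exploring from E, it never reaches itself; equivalently, its strongly connected component is a singleton.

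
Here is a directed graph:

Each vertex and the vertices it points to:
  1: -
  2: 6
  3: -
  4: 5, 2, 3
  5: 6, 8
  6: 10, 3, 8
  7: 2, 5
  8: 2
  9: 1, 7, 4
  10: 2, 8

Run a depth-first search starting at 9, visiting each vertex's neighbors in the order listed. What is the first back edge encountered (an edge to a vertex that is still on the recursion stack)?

DFS from 9 (visiting each vertex's neighbors in the order listed); mark gray on enter, black on exit:
9 gray
  1 gray
  1 black
  7 gray
    2 gray
      6 gray
        10 gray
          10→2: 2 is gray → back edge
First back edge: 10 → 2.

10→2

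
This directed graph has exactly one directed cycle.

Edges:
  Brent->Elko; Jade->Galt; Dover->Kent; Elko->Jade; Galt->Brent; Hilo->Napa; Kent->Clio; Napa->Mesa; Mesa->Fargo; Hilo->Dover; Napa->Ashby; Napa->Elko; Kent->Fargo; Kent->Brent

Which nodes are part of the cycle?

Elko, Galt, Jade, Brent

DFS with gray/black marking from Elko:
Elko gray
  Jade gray
    Galt gray
      Brent gray
        Brent→Elko: Elko is gray → back edge
Back edge closes the cycle Elko → Jade → Galt → Brent → Elko; its vertices are {Elko, Galt, Jade, Brent}.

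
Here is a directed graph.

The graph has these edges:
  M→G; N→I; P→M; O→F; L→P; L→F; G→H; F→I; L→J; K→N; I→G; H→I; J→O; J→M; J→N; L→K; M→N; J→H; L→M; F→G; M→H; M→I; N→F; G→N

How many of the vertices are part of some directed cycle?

5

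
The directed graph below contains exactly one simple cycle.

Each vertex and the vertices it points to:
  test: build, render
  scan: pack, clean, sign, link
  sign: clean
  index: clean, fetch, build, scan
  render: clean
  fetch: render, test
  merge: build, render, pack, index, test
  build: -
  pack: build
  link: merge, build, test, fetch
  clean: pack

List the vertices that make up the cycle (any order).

link, scan, index, merge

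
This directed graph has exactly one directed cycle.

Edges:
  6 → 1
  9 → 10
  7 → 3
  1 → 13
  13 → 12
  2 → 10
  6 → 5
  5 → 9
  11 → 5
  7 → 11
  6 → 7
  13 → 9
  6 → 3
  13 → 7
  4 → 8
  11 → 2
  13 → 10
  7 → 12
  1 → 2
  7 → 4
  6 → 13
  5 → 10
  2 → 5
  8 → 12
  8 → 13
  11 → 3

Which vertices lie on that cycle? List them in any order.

4, 7, 8, 13

DFS with gray/black marking from 7:
7 gray
  3 gray
  3 black
  4 gray
    8 gray
      13 gray
        9 gray
          10 gray
          10 black
        9 black
        13→10: 10 black — skip
        13→7: 7 is gray → back edge
Back edge closes the cycle 7 → 4 → 8 → 13 → 7; its vertices are {4, 7, 8, 13}.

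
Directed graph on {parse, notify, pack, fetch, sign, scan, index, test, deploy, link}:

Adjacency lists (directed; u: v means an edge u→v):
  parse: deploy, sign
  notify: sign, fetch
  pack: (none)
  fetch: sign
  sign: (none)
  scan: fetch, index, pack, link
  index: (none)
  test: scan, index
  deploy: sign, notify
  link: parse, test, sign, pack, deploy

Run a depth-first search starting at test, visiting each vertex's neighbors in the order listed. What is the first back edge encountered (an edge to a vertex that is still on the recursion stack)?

link→test

DFS from test (visiting each vertex's neighbors in the order listed); mark gray on enter, black on exit:
test gray
  scan gray
    fetch gray
      sign gray
      sign black
    fetch black
    index gray
    index black
    pack gray
    pack black
    link gray
      parse gray
        deploy gray
          deploy→sign: sign black — skip
          notify gray
            notify→sign: sign black — skip
            notify→fetch: fetch black — skip
          notify black
        deploy black
        parse→sign: sign black — skip
      parse black
      link→test: test is gray → back edge
First back edge: link → test.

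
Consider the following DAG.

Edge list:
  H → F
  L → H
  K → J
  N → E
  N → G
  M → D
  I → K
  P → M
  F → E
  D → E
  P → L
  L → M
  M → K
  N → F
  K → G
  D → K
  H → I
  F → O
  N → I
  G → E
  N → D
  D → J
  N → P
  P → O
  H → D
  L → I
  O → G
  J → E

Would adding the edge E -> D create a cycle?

Yes

Adding E→D creates a cycle iff D can already reach E.
Path from D: D → E.
So D → … → E → D is a cycle.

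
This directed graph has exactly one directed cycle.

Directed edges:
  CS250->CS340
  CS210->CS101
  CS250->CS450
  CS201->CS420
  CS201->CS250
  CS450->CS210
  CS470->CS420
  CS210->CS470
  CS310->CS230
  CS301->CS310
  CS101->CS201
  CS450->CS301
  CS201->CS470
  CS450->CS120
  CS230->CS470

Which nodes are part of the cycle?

CS101, CS201, CS210, CS250, CS450

DFS with gray/black marking from CS250:
CS250 gray
  CS340 gray
  CS340 black
  CS450 gray
    CS120 gray
    CS120 black
    CS210 gray
      CS101 gray
        CS201 gray
          CS420 gray
          CS420 black
          CS470 gray
            CS470→CS420: CS420 black — skip
          CS470 black
          CS201→CS250: CS250 is gray → back edge
Back edge closes the cycle CS250 → CS450 → CS210 → CS101 → CS201 → CS250; its vertices are {CS101, CS201, CS210, CS250, CS450}.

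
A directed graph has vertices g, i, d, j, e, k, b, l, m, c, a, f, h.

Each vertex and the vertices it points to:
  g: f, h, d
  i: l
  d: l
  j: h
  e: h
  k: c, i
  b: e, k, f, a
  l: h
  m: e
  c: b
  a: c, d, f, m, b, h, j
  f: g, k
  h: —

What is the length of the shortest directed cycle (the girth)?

2

For each vertex v, BFS finds the shortest path from v back to v.
The shortest such closed walk is b → a → b, length 2.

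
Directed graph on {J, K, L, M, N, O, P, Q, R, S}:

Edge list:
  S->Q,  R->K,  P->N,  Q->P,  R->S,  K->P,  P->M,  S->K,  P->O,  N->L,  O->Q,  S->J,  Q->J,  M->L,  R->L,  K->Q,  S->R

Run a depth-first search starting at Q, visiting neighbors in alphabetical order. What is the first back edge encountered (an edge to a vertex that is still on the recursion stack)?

DFS from Q (visiting neighbors in alphabetical order); mark gray on enter, black on exit:
Q gray
  J gray
  J black
  P gray
    M gray
      L gray
      L black
    M black
    N gray
      N→L: L black — skip
    N black
    O gray
      O→Q: Q is gray → back edge
First back edge: O → Q.

O->Q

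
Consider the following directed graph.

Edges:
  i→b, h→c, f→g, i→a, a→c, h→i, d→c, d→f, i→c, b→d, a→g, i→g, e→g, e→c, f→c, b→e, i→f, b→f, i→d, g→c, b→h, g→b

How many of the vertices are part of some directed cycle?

8

A vertex is on a directed cycle iff it belongs to a strongly connected component of size ≥ 2 (or has a self-loop).
The vertices on cycles are {a, b, d, e, f, g, h, i} — 8 in total.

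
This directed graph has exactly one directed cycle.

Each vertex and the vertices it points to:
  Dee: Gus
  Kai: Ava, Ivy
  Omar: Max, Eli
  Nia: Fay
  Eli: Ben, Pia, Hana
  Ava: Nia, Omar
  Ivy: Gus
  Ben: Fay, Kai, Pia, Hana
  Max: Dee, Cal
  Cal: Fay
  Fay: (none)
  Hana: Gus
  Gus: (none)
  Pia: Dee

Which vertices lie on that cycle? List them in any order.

Ava, Ben, Eli, Kai, Omar

DFS with gray/black marking from Kai:
Kai gray
  Ava gray
    Nia gray
      Fay gray
      Fay black
    Nia black
    Omar gray
      Max gray
        Dee gray
          Gus gray
          Gus black
        Dee black
        Cal gray
          Cal→Fay: Fay black — skip
        Cal black
      Max black
      Eli gray
        Ben gray
          Ben→Fay: Fay black — skip
          Ben→Kai: Kai is gray → back edge
Back edge closes the cycle Kai → Ava → Omar → Eli → Ben → Kai; its vertices are {Ava, Ben, Eli, Kai, Omar}.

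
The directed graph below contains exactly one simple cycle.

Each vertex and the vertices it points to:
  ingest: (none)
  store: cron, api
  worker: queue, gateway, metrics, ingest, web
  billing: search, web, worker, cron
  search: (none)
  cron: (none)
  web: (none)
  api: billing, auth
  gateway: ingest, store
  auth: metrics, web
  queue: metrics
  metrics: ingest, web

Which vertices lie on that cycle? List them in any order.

api, store, worker, billing, gateway

DFS with gray/black marking from store:
store gray
  cron gray
  cron black
  api gray
    billing gray
      search gray
      search black
      web gray
      web black
      worker gray
        queue gray
          metrics gray
            ingest gray
            ingest black
            metrics→web: web black — skip
          metrics black
        queue black
        gateway gray
          gateway→ingest: ingest black — skip
          gateway→store: store is gray → back edge
Back edge closes the cycle store → api → billing → worker → gateway → store; its vertices are {api, store, worker, billing, gateway}.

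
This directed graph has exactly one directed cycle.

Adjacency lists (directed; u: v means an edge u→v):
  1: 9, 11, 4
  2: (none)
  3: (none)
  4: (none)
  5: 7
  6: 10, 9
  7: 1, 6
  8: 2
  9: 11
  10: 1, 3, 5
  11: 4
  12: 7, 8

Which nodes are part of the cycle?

DFS with gray/black marking from 7:
7 gray
  1 gray
    9 gray
      11 gray
        4 gray
        4 black
      11 black
    9 black
    1→11: 11 black — skip
    1→4: 4 black — skip
  1 black
  6 gray
    10 gray
      10→1: 1 black — skip
      3 gray
      3 black
      5 gray
        5→7: 7 is gray → back edge
Back edge closes the cycle 7 → 6 → 10 → 5 → 7; its vertices are {5, 6, 7, 10}.

5, 6, 7, 10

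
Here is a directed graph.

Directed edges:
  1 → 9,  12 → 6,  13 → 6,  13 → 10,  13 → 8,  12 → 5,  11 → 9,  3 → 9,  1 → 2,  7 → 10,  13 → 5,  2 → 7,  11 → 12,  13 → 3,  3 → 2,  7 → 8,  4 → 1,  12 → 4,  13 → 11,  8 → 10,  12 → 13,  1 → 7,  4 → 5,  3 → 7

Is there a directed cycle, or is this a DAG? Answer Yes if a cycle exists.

DFS with white/gray/black marking, starting from 10:
10 gray
10 black
1 gray
  7 gray
    8 gray
      8→10: 10 black — skip
    8 black
    7→10: 10 black — skip
  7 black
  2 gray
    2→7: 7 black — skip
  2 black
  9 gray
  9 black
1 black
3 gray
  3→9: 9 black — skip
  3→2: 2 black — skip
  3→7: 7 black — skip
3 black
4 gray
  5 gray
  5 black
  4→1: 1 black — skip
4 black
6 gray
6 black
11 gray
  11→9: 9 black — skip
  12 gray
    12→6: 6 black — skip
    13 gray
      13→6: 6 black — skip
      13→3: 3 black — skip
      13→10: 10 black — skip
      13→5: 5 black — skip
      13→11: 11 is gray → back edge
Back edge found, so a cycle exists: 11 → 12 → 13 → 11.

Yes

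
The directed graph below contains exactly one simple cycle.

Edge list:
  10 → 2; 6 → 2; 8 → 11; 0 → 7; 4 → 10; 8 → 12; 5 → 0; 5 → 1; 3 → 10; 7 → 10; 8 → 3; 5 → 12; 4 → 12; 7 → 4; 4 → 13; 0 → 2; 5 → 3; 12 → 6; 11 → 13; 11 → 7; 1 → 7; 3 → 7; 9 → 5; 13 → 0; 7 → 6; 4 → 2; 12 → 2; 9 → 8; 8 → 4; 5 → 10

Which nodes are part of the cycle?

0, 4, 7, 13

DFS with gray/black marking from 4:
4 gray
  13 gray
    0 gray
      2 gray
      2 black
      7 gray
        7→4: 4 is gray → back edge
Back edge closes the cycle 4 → 13 → 0 → 7 → 4; its vertices are {0, 4, 7, 13}.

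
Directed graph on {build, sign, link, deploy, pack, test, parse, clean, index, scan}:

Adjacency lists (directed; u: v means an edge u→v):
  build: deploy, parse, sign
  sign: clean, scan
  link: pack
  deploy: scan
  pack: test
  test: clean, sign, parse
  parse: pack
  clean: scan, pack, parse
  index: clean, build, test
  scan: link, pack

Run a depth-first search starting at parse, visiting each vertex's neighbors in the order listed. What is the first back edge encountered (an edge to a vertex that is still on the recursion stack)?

DFS from parse (visiting each vertex's neighbors in the order listed); mark gray on enter, black on exit:
parse gray
  pack gray
    test gray
      clean gray
        scan gray
          link gray
            link→pack: pack is gray → back edge
First back edge: link → pack.

link→pack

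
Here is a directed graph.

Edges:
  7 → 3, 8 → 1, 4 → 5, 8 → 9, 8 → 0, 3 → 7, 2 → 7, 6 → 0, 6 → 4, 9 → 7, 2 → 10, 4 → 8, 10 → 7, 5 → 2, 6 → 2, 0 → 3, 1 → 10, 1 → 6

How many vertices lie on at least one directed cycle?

6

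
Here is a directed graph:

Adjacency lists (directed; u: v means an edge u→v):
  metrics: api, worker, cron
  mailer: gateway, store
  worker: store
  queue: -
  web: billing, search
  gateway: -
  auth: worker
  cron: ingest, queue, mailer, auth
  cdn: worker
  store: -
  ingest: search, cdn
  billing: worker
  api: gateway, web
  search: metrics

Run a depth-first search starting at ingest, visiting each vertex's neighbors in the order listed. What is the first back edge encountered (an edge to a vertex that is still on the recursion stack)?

DFS from ingest (visiting each vertex's neighbors in the order listed); mark gray on enter, black on exit:
ingest gray
  search gray
    metrics gray
      api gray
        gateway gray
        gateway black
        web gray
          billing gray
            worker gray
              store gray
              store black
            worker black
          billing black
          web→search: search is gray → back edge
First back edge: web → search.

web->search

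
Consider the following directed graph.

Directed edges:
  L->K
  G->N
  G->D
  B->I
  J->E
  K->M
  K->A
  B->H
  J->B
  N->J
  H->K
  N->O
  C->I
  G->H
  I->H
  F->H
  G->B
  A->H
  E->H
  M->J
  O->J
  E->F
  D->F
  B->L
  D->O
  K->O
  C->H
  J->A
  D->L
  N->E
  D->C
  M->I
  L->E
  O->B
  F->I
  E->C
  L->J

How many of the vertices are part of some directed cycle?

12

A vertex is on a directed cycle iff it belongs to a strongly connected component of size ≥ 2 (or has a self-loop).
The vertices on cycles are {A, B, C, E, F, H, I, J, K, L, M, O} — 12 in total.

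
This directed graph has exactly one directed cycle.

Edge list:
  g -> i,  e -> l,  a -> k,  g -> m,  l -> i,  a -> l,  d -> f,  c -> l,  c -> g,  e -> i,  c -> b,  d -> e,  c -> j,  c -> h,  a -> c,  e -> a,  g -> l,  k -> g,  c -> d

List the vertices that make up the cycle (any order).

a, c, d, e

DFS with gray/black marking from a:
a gray
  l gray
    i gray
    i black
  l black
  c gray
    h gray
    h black
    b gray
    b black
    g gray
      m gray
      m black
      g→l: l black — skip
      g→i: i black — skip
    g black
    d gray
      f gray
      f black
      e gray
        e→l: l black — skip
        e→a: a is gray → back edge
Back edge closes the cycle a → c → d → e → a; its vertices are {a, c, d, e}.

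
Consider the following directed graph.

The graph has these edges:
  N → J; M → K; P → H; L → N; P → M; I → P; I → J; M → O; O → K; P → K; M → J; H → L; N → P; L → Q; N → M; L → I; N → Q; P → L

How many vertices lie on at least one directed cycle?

A vertex is on a directed cycle iff it belongs to a strongly connected component of size ≥ 2 (or has a self-loop).
The vertices on cycles are {H, I, L, N, P} — 5 in total.

5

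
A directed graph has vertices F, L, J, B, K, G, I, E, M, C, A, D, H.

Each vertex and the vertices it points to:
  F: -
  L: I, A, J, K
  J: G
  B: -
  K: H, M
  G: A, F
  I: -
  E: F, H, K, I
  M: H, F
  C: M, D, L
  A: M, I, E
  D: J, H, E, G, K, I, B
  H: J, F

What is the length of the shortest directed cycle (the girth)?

5

For each vertex v, BFS finds the shortest path from v back to v.
The shortest such closed walk is J → G → A → M → H → J, length 5.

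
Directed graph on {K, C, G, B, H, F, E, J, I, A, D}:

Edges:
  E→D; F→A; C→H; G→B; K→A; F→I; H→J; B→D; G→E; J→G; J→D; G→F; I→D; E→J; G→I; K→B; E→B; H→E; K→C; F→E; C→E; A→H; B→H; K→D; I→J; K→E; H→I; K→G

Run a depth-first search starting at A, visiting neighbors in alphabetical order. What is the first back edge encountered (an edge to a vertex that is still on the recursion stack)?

DFS from A (visiting neighbors in alphabetical order); mark gray on enter, black on exit:
A gray
  H gray
    E gray
      B gray
        D gray
        D black
        B→H: H is gray → back edge
First back edge: B → H.

B->H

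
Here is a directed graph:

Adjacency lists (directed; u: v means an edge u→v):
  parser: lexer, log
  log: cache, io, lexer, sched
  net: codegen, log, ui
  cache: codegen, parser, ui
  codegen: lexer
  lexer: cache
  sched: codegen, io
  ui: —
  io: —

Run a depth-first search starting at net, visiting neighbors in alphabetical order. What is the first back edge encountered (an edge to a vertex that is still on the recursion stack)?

DFS from net (visiting neighbors in alphabetical order); mark gray on enter, black on exit:
net gray
  codegen gray
    lexer gray
      cache gray
        cache→codegen: codegen is gray → back edge
First back edge: cache → codegen.

cache→codegen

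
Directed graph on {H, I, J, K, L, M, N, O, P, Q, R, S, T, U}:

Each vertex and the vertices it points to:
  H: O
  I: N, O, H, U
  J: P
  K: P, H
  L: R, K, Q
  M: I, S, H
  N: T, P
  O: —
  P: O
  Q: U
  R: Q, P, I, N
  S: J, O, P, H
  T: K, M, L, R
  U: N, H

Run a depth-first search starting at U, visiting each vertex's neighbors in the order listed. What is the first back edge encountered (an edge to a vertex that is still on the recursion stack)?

I->N

DFS from U (visiting each vertex's neighbors in the order listed); mark gray on enter, black on exit:
U gray
  N gray
    T gray
      K gray
        P gray
          O gray
          O black
        P black
        H gray
          H→O: O black — skip
        H black
      K black
      M gray
        I gray
          I→N: N is gray → back edge
First back edge: I → N.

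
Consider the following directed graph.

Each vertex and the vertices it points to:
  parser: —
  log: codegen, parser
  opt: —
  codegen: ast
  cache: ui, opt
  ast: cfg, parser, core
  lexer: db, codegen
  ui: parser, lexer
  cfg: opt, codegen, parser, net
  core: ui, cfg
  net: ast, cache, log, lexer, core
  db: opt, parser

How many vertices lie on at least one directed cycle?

9

A vertex is on a directed cycle iff it belongs to a strongly connected component of size ≥ 2 (or has a self-loop).
The vertices on cycles are {ui, ast, cfg, log, net, core, cache, lexer, codegen} — 9 in total.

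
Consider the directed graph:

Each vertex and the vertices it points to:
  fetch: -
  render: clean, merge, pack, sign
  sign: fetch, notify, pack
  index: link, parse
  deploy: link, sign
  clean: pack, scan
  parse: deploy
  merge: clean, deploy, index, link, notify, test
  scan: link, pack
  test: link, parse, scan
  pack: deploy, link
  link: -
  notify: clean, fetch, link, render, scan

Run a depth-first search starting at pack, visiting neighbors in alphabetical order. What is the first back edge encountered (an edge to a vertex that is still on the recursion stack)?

DFS from pack (visiting neighbors in alphabetical order); mark gray on enter, black on exit:
pack gray
  deploy gray
    link gray
    link black
    sign gray
      fetch gray
      fetch black
      notify gray
        clean gray
          clean→pack: pack is gray → back edge
First back edge: clean → pack.

clean→pack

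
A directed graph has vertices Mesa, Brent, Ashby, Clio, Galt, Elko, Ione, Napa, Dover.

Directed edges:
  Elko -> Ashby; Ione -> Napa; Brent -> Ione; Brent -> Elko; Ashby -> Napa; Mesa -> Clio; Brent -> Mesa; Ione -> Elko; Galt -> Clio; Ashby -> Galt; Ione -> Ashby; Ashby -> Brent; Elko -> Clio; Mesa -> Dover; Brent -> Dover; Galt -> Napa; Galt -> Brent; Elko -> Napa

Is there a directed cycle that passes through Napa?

No

Napa lies on a cycle iff there is a path from Napa back to itself.
Exploring from Napa, it never reaches itself; equivalently, its strongly connected component is a singleton.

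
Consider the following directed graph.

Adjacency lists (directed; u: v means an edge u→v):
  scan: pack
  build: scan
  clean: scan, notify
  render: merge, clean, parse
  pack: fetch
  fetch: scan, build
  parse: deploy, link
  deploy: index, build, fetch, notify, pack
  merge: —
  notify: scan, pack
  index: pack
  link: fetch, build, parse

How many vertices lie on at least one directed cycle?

6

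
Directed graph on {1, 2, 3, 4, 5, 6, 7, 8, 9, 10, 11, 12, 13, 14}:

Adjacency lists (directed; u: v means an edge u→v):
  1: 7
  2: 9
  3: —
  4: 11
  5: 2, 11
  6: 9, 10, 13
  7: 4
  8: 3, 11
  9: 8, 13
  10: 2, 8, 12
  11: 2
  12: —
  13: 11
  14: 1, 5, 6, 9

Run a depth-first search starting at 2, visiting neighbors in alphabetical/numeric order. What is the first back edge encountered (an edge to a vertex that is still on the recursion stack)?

DFS from 2 (visiting neighbors in alphabetical/numeric order); mark gray on enter, black on exit:
2 gray
  9 gray
    8 gray
      3 gray
      3 black
      11 gray
        11→2: 2 is gray → back edge
First back edge: 11 → 2.

11→2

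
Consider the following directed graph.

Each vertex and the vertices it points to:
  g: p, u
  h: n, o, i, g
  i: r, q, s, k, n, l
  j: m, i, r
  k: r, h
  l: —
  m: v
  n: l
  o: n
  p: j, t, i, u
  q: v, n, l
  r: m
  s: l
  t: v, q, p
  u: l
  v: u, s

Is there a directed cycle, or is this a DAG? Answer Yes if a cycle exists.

Yes

DFS with white/gray/black marking, starting from r:
r gray
  m gray
    v gray
      u gray
        l gray
        l black
      u black
      s gray
        s→l: l black — skip
      s black
    v black
  m black
r black
g gray
  p gray
    j gray
      j→m: m black — skip
      i gray
        i→r: r black — skip
        q gray
          q→v: v black — skip
          n gray
            n→l: l black — skip
          n black
          q→l: l black — skip
        q black
        i→s: s black — skip
        k gray
          k→r: r black — skip
          h gray
            h→n: n black — skip
            o gray
              o→n: n black — skip
            o black
            h→i: i is gray → back edge
Back edge found, so a cycle exists: i → k → h → i.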